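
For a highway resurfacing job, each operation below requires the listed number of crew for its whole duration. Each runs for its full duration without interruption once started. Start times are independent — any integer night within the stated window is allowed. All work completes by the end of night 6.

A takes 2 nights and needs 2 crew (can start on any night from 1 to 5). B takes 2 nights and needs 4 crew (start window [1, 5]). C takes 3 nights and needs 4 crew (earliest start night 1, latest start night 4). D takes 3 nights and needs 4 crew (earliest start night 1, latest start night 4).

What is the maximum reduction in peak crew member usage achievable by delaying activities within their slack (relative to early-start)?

Early-start peak: n1:14  n2:14  n3:8  n4:0  n5:0  n6:0 ⇒ 14.
Leveled (A@1, B@1, C@3, D@3): n1:6  n2:6  n3:8  n4:8  n5:8  n6:0 ⇒ 8.
Reduction 14 − 8 = 6.

6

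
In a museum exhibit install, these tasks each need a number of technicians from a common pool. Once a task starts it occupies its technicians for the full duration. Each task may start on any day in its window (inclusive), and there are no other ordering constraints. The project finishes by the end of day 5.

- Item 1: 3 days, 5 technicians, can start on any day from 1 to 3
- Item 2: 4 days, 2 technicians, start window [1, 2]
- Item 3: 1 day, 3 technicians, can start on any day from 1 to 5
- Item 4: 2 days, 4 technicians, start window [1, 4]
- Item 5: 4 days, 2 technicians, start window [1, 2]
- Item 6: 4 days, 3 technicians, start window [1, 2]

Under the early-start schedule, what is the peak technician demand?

Early-start schedule: Item 1@1, Item 2@1, Item 3@1, Item 4@1, Item 5@1, Item 6@1.
Load per day: day 1: 19, day 2: 16, day 3: 12, day 4: 7, day 5: 0.
Peak is 19.

19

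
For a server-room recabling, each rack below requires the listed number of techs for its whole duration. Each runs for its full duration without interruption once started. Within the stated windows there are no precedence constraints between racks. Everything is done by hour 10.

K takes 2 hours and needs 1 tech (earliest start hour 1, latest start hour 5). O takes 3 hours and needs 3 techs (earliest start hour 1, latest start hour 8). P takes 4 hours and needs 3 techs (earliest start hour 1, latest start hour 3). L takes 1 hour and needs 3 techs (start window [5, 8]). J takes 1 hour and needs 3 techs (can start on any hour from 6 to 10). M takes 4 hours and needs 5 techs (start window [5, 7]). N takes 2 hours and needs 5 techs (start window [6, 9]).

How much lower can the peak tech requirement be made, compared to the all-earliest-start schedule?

Early-start peak: h1:7  h2:7  h3:6  h4:3  h5:8  h6:13  h7:10  h8:5  h9:0  h10:0 ⇒ 13.
Leveled (K@1, O@1, P@1, L@5, J@6, M@5, N@9): h1:7  h2:7  h3:6  h4:3  h5:8  h6:8  h7:5  h8:5  h9:5  h10:5 ⇒ 8.
Reduction 13 − 8 = 5.

5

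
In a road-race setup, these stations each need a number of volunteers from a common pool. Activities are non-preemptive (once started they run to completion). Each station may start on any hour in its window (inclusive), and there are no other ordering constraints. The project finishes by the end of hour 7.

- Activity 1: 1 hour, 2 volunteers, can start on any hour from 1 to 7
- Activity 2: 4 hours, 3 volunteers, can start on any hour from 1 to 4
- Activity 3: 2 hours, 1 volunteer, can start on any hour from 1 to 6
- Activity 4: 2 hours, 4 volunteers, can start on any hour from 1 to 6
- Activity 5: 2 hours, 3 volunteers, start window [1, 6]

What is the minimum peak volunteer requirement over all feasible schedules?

6

Early-start (Activity 1@1, Activity 2@1, Activity 3@1, Activity 4@1, Activity 5@1) gives peak 13: h1:13  h2:11  h3:3  h4:3  h5:0  h6:0  h7:0.
Shift Activity 4→5, Activity 5→3.
Schedule Activity 1@1, Activity 2@1, Activity 3@1, Activity 4@5, Activity 5@3: h1:6  h2:4  h3:6  h4:6  h5:4  h6:4  h7:0 — peak 6.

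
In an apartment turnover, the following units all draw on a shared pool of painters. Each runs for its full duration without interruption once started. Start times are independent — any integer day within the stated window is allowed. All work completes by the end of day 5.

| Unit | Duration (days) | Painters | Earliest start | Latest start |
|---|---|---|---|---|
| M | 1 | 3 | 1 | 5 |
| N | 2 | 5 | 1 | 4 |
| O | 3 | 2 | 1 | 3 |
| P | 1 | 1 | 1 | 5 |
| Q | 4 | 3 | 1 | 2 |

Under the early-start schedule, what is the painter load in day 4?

3

At early start, day 4 has: Q.
Demand: 3 = 3.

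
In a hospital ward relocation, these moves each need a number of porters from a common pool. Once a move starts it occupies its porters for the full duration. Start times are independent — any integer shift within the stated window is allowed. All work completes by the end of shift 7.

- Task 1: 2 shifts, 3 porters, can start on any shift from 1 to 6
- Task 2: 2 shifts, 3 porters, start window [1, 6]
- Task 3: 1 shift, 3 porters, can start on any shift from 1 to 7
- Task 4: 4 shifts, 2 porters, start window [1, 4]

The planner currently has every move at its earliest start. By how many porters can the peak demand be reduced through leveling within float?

Early-start peak: s1:11  s2:8  s3:2  s4:2  s5:0  s6:0  s7:0 ⇒ 11.
Leveled (Task 1@1, Task 2@3, Task 3@5, Task 4@1): s1:5  s2:5  s3:5  s4:5  s5:3  s6:0  s7:0 ⇒ 5.
Reduction 11 − 5 = 6.

6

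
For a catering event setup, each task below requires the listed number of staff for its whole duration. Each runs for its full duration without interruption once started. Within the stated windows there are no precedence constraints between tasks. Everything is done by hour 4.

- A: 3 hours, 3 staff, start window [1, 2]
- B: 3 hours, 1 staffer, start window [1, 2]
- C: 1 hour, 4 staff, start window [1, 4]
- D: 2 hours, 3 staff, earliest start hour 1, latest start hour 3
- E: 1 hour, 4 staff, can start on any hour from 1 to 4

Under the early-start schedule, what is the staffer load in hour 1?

15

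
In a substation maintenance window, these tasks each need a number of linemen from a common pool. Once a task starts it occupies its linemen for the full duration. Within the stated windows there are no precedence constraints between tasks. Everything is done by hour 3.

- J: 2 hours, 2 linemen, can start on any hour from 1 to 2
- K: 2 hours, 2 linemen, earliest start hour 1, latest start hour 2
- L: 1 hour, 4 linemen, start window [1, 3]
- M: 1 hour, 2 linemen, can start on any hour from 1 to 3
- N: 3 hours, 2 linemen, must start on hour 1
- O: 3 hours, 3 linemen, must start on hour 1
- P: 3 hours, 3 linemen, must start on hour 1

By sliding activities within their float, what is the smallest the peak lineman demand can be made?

14

Early-start (J@1, K@1, L@1, M@1, N@1, O@1, P@1) gives peak 18: h1:18  h2:12  h3:8.
Shift L→3.
Schedule J@1, K@1, L@3, M@1, N@1, O@1, P@1: h1:14  h2:12  h3:12 — peak 14.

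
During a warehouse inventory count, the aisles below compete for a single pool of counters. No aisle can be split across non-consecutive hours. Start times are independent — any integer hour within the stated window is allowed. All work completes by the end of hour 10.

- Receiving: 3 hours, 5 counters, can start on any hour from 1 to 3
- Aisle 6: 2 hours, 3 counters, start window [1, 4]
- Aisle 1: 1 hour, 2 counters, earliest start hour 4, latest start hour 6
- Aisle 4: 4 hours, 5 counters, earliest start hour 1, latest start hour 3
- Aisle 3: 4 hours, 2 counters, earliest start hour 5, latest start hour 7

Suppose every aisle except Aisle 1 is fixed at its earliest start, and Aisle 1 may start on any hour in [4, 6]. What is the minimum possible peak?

Aisle 1@4: h1:13  h2:13  h3:10  h4:7  h5:2  h6:2  h7:2  h8:2  h9:0  h10:0 → peak 13
Aisle 1@5: h1:13  h2:13  h3:10  h4:5  h5:4  h6:2  h7:2  h8:2  h9:0  h10:0 → peak 13
Aisle 1@6: h1:13  h2:13  h3:10  h4:5  h5:2  h6:4  h7:2  h8:2  h9:0  h10:0 → peak 13
Best is Aisle 1@4, peak 13.

13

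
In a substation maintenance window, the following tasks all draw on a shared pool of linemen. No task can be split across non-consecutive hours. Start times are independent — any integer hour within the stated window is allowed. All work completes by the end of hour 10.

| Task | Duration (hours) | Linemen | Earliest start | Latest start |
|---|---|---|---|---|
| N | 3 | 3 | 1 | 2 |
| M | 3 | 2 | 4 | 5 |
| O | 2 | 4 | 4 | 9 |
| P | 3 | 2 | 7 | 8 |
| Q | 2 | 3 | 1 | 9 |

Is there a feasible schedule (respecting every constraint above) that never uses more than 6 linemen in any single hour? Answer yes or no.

Schedule N@1, M@4, O@4, P@7, Q@1: h1:6  h2:6  h3:3  h4:6  h5:6  h6:2  h7:2  h8:2  h9:2  h10:0 — peak 6 ≤ 6.

yes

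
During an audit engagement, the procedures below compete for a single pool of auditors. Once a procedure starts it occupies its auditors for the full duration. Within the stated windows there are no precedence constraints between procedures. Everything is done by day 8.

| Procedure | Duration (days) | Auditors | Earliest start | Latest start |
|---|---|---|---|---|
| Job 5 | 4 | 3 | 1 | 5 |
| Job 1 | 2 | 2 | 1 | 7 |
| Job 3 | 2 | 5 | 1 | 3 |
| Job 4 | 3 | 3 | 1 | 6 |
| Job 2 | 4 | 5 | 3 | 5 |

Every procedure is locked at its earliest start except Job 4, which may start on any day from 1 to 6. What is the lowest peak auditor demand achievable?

Job 4@1: d1:13  d2:13  d3:11  d4:8  d5:5  d6:5  d7:0  d8:0 → peak 13
Job 4@2: d1:10  d2:13  d3:11  d4:11  d5:5  d6:5  d7:0  d8:0 → peak 13
Job 4@3: d1:10  d2:10  d3:11  d4:11  d5:8  d6:5  d7:0  d8:0 → peak 11
Job 4@4: d1:10  d2:10  d3:8  d4:11  d5:8  d6:8  d7:0  d8:0 → peak 11
Job 4@5: d1:10  d2:10  d3:8  d4:8  d5:8  d6:8  d7:3  d8:0 → peak 10
Job 4@6: d1:10  d2:10  d3:8  d4:8  d5:5  d6:8  d7:3  d8:3 → peak 10
Best is Job 4@5, peak 10.

10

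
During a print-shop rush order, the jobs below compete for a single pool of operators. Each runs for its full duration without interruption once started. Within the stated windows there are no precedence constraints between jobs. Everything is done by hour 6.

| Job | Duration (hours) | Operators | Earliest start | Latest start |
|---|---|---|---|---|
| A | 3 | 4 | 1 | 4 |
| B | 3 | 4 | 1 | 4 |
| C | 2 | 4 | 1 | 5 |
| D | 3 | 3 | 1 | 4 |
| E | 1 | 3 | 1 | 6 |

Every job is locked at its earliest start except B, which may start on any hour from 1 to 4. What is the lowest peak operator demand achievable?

14

B@1: h1:18  h2:15  h3:11  h4:0  h5:0  h6:0 → peak 18
B@2: h1:14  h2:15  h3:11  h4:4  h5:0  h6:0 → peak 15
B@3: h1:14  h2:11  h3:11  h4:4  h5:4  h6:0 → peak 14
B@4: h1:14  h2:11  h3:7  h4:4  h5:4  h6:4 → peak 14
Best is B@3, peak 14.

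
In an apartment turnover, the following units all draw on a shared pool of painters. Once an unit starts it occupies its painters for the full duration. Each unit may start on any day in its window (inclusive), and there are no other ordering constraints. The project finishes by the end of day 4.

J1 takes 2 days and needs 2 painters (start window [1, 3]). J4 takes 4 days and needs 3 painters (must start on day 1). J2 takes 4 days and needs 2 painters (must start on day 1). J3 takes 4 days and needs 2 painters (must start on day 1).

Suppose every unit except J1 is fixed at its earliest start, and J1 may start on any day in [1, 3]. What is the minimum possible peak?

J1@1: d1:9  d2:9  d3:7  d4:7 → peak 9
J1@2: d1:7  d2:9  d3:9  d4:7 → peak 9
J1@3: d1:7  d2:7  d3:9  d4:9 → peak 9
Best is J1@1, peak 9.

9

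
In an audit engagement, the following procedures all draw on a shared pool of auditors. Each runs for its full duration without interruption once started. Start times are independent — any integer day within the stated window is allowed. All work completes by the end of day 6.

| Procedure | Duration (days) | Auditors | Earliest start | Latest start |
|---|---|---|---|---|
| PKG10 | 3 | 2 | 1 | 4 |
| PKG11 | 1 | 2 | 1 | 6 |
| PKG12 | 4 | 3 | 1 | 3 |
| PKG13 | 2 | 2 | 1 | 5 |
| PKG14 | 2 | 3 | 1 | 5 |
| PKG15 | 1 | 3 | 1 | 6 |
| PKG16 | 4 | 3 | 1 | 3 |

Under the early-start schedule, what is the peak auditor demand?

Early-start schedule: PKG10@1, PKG11@1, PKG12@1, PKG13@1, PKG14@1, PKG15@1, PKG16@1.
Load per day: day 1: 18, day 2: 13, day 3: 8, day 4: 6, day 5: 0, day 6: 0.
Peak is 18.

18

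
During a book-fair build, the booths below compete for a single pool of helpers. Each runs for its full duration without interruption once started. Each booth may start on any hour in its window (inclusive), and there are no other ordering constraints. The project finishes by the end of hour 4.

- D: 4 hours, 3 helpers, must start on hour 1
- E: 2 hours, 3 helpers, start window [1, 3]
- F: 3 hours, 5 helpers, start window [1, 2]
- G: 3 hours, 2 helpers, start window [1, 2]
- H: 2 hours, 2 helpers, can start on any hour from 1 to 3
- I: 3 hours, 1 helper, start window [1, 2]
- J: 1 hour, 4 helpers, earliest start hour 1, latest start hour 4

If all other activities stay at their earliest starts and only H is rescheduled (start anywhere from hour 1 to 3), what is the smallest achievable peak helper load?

H@1: h1:20  h2:16  h3:11  h4:3 → peak 20
H@2: h1:18  h2:16  h3:13  h4:3 → peak 18
H@3: h1:18  h2:14  h3:13  h4:5 → peak 18
Best is H@2, peak 18.

18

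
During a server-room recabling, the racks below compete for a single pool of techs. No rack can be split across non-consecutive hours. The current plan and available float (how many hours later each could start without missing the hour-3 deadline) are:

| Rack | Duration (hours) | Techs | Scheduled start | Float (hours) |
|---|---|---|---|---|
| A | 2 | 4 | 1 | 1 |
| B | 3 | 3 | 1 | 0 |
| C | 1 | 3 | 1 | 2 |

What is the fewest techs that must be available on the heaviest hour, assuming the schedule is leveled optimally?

7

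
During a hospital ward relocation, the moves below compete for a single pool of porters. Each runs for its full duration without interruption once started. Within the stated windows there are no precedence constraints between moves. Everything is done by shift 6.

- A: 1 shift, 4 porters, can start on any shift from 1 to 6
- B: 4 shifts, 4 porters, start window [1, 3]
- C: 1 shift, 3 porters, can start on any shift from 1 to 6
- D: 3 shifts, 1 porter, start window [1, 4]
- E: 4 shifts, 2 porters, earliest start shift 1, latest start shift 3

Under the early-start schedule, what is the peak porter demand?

Early-start schedule: A@1, B@1, C@1, D@1, E@1.
Load per shift: shift 1: 14, shift 2: 7, shift 3: 7, shift 4: 6, shift 5: 0, shift 6: 0.
Peak is 14.

14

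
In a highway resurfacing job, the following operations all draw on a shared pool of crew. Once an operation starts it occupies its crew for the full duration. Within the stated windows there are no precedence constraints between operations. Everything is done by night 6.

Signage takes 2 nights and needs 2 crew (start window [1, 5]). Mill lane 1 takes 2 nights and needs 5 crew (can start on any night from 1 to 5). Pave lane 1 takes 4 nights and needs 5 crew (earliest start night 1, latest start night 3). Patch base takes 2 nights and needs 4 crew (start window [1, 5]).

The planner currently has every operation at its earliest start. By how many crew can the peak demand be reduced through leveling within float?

7

Early-start peak: n1:16  n2:16  n3:5  n4:5  n5:0  n6:0 ⇒ 16.
Leveled (Signage@1, Mill lane 1@1, Pave lane 1@3, Patch base@3): n1:7  n2:7  n3:9  n4:9  n5:5  n6:5 ⇒ 9.
Reduction 16 − 9 = 7.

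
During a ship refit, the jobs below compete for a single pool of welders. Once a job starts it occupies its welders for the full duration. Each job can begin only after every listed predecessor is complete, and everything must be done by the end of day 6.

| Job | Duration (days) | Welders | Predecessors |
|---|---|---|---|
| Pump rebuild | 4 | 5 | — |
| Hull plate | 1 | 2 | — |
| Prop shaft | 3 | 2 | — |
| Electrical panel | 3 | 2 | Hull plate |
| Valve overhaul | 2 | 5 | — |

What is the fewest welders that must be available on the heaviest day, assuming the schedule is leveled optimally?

9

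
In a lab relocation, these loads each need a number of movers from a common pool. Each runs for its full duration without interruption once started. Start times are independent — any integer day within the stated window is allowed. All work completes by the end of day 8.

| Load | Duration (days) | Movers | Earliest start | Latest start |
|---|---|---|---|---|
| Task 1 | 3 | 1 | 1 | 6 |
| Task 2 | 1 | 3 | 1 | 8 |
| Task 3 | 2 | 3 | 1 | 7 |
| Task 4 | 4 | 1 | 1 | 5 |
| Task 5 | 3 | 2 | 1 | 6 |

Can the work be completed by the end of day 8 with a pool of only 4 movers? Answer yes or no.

yes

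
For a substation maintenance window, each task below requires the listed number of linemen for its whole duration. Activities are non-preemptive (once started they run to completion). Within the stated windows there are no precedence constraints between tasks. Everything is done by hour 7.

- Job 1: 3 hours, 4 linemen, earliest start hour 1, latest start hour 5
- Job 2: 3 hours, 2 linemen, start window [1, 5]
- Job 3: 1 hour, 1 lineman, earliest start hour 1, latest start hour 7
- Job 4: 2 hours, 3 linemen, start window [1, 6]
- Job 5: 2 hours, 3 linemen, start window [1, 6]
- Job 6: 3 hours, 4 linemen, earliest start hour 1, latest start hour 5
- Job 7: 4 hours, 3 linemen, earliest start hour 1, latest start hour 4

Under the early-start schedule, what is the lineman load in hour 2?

At early start, hour 2 has: Job 1, Job 2, Job 4, Job 5, Job 6, Job 7.
Demand: 4 + 2 + 3 + 3 + 4 + 3 = 19.

19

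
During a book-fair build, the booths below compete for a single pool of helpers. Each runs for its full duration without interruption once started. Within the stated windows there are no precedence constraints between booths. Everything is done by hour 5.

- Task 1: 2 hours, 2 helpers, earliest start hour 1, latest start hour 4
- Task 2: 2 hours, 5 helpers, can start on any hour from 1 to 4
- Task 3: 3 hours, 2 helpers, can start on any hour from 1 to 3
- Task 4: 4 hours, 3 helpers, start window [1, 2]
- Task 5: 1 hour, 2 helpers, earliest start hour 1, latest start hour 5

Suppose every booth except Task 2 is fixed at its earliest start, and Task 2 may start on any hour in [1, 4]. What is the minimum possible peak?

9

Task 2@1: h1:14  h2:12  h3:5  h4:3  h5:0 → peak 14
Task 2@2: h1:9  h2:12  h3:10  h4:3  h5:0 → peak 12
Task 2@3: h1:9  h2:7  h3:10  h4:8  h5:0 → peak 10
Task 2@4: h1:9  h2:7  h3:5  h4:8  h5:5 → peak 9
Best is Task 2@4, peak 9.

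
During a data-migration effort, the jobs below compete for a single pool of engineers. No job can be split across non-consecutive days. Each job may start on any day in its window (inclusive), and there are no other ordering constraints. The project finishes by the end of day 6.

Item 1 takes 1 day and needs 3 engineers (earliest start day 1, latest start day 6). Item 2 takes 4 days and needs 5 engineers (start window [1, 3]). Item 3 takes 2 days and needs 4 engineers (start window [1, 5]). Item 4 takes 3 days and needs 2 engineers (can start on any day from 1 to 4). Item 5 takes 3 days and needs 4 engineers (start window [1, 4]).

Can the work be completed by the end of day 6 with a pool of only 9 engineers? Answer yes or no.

Schedule Item 1@1, Item 2@3, Item 3@1, Item 4@1, Item 5@4: d1:9  d2:6  d3:7  d4:9  d5:9  d6:9 — peak 9 ≤ 9.

yes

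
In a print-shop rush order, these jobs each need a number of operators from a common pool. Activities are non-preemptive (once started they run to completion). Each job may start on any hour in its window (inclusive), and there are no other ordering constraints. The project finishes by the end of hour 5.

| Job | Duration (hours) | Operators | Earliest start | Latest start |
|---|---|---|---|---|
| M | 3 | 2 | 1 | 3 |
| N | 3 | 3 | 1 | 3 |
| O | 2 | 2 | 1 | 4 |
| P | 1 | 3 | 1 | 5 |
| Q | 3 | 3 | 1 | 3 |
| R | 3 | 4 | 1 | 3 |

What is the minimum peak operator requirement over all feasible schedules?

12

Early-start (M@1, N@1, O@1, P@1, Q@1, R@1) gives peak 17: h1:17  h2:14  h3:12  h4:0  h5:0.
Shift Q→2, R→3.
Schedule M@1, N@1, O@1, P@1, Q@2, R@3: h1:10  h2:10  h3:12  h4:7  h5:4 — peak 12.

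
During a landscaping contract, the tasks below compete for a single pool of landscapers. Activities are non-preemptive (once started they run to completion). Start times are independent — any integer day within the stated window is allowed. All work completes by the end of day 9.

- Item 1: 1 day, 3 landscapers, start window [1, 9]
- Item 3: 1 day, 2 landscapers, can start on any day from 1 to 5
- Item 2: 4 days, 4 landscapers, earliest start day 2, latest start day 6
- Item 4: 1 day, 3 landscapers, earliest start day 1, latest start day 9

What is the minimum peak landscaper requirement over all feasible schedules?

4

Early-start (Item 1@1, Item 3@1, Item 2@2, Item 4@1) gives peak 8: d1:8  d2:4  d3:4  d4:4  d5:4  d6:0  d7:0  d8:0  d9:0.
Shift Item 3→2, Item 2→3, Item 4→7.
Schedule Item 1@1, Item 3@2, Item 2@3, Item 4@7: d1:3  d2:2  d3:4  d4:4  d5:4  d6:4  d7:3  d8:0  d9:0 — peak 4.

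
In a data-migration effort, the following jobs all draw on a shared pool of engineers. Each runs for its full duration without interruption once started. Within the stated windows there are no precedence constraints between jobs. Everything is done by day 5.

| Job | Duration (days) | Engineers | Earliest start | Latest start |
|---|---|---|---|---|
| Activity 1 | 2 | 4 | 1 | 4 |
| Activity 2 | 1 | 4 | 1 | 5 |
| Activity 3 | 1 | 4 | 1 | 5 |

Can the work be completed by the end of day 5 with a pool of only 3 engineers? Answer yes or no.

no

Total engineer-days = 16; over 5 days the average is 16/5 > 3, so some day must exceed 3.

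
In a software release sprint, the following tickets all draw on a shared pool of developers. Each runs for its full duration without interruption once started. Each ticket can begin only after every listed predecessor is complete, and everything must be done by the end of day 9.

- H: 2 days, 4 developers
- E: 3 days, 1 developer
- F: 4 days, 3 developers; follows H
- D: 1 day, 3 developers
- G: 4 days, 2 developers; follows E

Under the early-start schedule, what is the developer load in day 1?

At early start, day 1 has: H, E, D.
Demand: 4 + 1 + 3 = 8.

8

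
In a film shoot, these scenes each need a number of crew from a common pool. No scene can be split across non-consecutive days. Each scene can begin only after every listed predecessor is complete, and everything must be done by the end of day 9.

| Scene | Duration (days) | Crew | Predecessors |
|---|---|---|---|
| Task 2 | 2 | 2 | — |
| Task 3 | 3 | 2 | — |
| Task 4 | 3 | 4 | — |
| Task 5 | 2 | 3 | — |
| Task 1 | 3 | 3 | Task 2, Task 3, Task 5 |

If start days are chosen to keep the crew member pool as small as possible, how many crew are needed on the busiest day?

Early-start (Task 2@1, Task 3@1, Task 4@1, Task 5@1, Task 1@4) gives peak 11: d1:11  d2:11  d3:6  d4:3  d5:3  d6:3  d7:0  d8:0  d9:0.
Shift Task 3→3, Task 5→4, Task 1→6.
Schedule Task 2@1, Task 3@3, Task 4@1, Task 5@4, Task 1@6: d1:6  d2:6  d3:6  d4:5  d5:5  d6:3  d7:3  d8:3  d9:0 — peak 6.

6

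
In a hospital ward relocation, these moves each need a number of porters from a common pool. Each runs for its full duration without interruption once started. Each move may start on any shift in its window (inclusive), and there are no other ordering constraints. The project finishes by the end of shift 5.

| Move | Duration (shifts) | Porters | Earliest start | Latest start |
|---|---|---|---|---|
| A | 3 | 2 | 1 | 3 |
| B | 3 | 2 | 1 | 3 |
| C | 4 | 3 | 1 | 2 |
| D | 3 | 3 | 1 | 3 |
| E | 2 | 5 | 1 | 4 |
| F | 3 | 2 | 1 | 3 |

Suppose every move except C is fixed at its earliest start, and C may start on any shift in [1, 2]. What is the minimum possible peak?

17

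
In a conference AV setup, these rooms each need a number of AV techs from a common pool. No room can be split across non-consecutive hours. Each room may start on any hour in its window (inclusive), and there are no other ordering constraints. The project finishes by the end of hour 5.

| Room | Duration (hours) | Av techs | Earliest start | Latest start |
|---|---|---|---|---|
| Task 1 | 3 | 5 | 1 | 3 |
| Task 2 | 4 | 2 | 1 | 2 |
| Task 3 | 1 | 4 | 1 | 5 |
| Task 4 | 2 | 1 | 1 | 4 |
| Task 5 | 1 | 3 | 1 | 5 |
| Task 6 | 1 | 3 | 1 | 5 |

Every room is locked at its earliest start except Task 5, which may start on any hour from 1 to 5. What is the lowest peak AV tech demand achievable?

Task 5@1: h1:18  h2:8  h3:7  h4:2  h5:0 → peak 18
Task 5@2: h1:15  h2:11  h3:7  h4:2  h5:0 → peak 15
Task 5@3: h1:15  h2:8  h3:10  h4:2  h5:0 → peak 15
Task 5@4: h1:15  h2:8  h3:7  h4:5  h5:0 → peak 15
Task 5@5: h1:15  h2:8  h3:7  h4:2  h5:3 → peak 15
Best is Task 5@2, peak 15.

15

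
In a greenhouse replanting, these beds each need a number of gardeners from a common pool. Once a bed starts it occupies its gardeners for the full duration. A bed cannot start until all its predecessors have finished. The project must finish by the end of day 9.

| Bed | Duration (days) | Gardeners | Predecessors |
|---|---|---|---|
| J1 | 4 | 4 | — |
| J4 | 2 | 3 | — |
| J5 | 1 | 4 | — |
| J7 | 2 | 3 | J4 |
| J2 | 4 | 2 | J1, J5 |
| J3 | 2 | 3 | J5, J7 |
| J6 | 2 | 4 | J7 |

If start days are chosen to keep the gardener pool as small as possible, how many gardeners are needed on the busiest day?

Early-start (J1@1, J4@1, J5@1, J7@3, J2@5, J3@5, J6@5) gives peak 11: d1:11  d2:7  d3:7  d4:7  d5:9  d6:9  d7:2  d8:2  d9:0.
Shift J5→5, J2→6, J3→6, J6→8.
Schedule J1@1, J4@1, J5@5, J7@3, J2@6, J3@6, J6@8: d1:7  d2:7  d3:7  d4:7  d5:4  d6:5  d7:5  d8:6  d9:6 — peak 7.

7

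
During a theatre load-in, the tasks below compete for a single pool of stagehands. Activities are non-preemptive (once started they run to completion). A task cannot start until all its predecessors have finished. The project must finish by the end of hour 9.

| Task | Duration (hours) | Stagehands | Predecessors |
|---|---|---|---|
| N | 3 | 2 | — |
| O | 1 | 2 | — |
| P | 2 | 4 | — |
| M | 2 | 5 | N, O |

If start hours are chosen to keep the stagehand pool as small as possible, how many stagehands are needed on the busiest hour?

5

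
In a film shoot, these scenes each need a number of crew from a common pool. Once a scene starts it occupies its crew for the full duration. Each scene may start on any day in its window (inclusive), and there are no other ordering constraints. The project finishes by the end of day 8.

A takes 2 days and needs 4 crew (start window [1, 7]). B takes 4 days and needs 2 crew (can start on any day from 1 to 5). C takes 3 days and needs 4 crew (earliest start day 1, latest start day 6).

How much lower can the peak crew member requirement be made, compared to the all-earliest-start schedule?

Early-start peak: d1:10  d2:10  d3:6  d4:2  d5:0  d6:0  d7:0  d8:0 ⇒ 10.
Leveled (A@1, B@1, C@3): d1:6  d2:6  d3:6  d4:6  d5:4  d6:0  d7:0  d8:0 ⇒ 6.
Reduction 10 − 6 = 4.

4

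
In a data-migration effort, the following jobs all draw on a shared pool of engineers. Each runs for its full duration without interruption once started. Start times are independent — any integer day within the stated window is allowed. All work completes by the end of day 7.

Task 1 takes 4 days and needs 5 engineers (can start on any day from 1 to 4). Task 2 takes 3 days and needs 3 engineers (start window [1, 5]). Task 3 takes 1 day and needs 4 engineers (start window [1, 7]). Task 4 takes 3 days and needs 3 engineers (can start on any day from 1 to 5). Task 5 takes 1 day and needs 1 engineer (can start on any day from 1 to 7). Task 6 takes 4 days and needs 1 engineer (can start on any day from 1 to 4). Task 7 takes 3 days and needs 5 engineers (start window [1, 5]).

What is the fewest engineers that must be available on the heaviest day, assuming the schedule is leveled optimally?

Early-start (Task 1@1, Task 2@1, Task 3@1, Task 4@1, Task 5@1, Task 6@1, Task 7@1) gives peak 22: d1:22  d2:17  d3:17  d4:6  d5:0  d6:0  d7:0.
Shift Task 3→7, Task 4→4, Task 6→2, Task 7→5.
Schedule Task 1@1, Task 2@1, Task 3@7, Task 4@4, Task 5@1, Task 6@2, Task 7@5: d1:9  d2:9  d3:9  d4:9  d5:9  d6:8  d7:9 — peak 9.
Total engineer-days = 62 over 7 days ⇒ peak ≥ ⌈62/7⌉ = 9, so 9 is optimal.

9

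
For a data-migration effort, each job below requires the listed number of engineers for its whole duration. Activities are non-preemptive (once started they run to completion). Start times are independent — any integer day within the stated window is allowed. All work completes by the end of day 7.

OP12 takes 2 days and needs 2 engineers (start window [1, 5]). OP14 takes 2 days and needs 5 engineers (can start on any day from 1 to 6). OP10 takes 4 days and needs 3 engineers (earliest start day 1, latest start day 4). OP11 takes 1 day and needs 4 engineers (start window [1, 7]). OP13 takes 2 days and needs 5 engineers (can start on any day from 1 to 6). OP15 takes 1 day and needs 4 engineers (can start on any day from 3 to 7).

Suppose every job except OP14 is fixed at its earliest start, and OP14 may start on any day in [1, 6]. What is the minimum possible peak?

OP14@1: d1:19  d2:15  d3:7  d4:3  d5:0  d6:0  d7:0 → peak 19
OP14@2: d1:14  d2:15  d3:12  d4:3  d5:0  d6:0  d7:0 → peak 15
OP14@3: d1:14  d2:10  d3:12  d4:8  d5:0  d6:0  d7:0 → peak 14
OP14@4: d1:14  d2:10  d3:7  d4:8  d5:5  d6:0  d7:0 → peak 14
OP14@5: d1:14  d2:10  d3:7  d4:3  d5:5  d6:5  d7:0 → peak 14
OP14@6: d1:14  d2:10  d3:7  d4:3  d5:0  d6:5  d7:5 → peak 14
Best is OP14@3, peak 14.

14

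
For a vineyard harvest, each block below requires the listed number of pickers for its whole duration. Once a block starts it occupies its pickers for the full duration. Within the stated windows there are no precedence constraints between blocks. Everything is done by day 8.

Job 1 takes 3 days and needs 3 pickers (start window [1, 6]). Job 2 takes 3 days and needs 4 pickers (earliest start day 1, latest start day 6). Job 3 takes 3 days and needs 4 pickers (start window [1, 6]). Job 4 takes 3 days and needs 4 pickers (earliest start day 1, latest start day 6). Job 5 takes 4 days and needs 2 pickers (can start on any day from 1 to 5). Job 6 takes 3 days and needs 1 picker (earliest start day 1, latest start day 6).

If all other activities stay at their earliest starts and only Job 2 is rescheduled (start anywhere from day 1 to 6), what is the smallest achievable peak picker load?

14

Job 2@1: d1:18  d2:18  d3:18  d4:2  d5:0  d6:0  d7:0  d8:0 → peak 18
Job 2@2: d1:14  d2:18  d3:18  d4:6  d5:0  d6:0  d7:0  d8:0 → peak 18
Job 2@3: d1:14  d2:14  d3:18  d4:6  d5:4  d6:0  d7:0  d8:0 → peak 18
Job 2@4: d1:14  d2:14  d3:14  d4:6  d5:4  d6:4  d7:0  d8:0 → peak 14
Job 2@5: d1:14  d2:14  d3:14  d4:2  d5:4  d6:4  d7:4  d8:0 → peak 14
Job 2@6: d1:14  d2:14  d3:14  d4:2  d5:0  d6:4  d7:4  d8:4 → peak 14
Best is Job 2@4, peak 14.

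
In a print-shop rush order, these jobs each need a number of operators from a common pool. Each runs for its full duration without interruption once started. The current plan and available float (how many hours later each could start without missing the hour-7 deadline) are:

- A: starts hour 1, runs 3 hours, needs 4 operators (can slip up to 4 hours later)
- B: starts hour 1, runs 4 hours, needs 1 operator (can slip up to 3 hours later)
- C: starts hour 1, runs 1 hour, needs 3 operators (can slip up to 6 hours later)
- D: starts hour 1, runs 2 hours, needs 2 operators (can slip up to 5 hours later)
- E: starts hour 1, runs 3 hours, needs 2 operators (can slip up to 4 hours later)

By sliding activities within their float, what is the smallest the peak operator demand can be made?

5

Early-start (A@1, B@1, C@1, D@1, E@1) gives peak 12: h1:12  h2:9  h3:7  h4:1  h5:0  h6:0  h7:0.
Shift C→4, D→5, E→5.
Schedule A@1, B@1, C@4, D@5, E@5: h1:5  h2:5  h3:5  h4:4  h5:4  h6:4  h7:2 — peak 5.
Total operator-hours = 29 over 7 hours ⇒ peak ≥ ⌈29/7⌉ = 5, so 5 is optimal.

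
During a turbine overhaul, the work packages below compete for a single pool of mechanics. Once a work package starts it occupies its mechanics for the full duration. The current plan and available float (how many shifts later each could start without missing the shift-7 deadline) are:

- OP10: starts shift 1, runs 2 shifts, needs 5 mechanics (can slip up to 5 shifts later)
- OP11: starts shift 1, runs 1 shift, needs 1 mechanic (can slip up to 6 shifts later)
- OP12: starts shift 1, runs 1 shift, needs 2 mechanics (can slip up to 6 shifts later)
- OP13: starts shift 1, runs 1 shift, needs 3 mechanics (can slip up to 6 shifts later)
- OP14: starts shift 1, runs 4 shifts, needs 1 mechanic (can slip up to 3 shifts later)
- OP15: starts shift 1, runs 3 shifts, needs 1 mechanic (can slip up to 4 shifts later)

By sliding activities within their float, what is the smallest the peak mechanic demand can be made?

5

Early-start (OP10@1, OP11@1, OP12@1, OP13@1, OP14@1, OP15@1) gives peak 13: s1:13  s2:7  s3:2  s4:1  s5:0  s6:0  s7:0.
Shift OP11→3, OP12→3, OP13→4, OP14→3, OP15→3.
Schedule OP10@1, OP11@3, OP12@3, OP13@4, OP14@3, OP15@3: s1:5  s2:5  s3:5  s4:5  s5:2  s6:1  s7:0 — peak 5.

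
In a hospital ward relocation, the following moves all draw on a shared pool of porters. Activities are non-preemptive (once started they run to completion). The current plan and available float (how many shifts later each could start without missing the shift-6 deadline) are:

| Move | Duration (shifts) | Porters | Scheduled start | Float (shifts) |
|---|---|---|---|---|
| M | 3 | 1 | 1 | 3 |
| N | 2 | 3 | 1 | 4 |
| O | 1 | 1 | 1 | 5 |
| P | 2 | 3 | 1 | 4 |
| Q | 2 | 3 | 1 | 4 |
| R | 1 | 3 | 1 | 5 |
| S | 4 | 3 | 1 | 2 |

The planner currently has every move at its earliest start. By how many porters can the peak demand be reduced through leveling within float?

10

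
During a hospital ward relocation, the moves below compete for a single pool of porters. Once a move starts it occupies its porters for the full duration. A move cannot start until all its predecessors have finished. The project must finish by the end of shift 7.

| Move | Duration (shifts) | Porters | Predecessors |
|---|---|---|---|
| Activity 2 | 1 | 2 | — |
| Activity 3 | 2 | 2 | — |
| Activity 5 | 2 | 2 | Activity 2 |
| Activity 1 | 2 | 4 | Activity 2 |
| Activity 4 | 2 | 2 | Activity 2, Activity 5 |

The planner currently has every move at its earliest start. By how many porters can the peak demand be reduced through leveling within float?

Early-start peak: s1:4  s2:8  s3:6  s4:2  s5:2  s6:0  s7:0 ⇒ 8.
Leveled (Activity 2@1, Activity 3@1, Activity 5@2, Activity 1@4, Activity 4@6): s1:4  s2:4  s3:2  s4:4  s5:4  s6:2  s7:2 ⇒ 4.
Reduction 8 − 4 = 4.

4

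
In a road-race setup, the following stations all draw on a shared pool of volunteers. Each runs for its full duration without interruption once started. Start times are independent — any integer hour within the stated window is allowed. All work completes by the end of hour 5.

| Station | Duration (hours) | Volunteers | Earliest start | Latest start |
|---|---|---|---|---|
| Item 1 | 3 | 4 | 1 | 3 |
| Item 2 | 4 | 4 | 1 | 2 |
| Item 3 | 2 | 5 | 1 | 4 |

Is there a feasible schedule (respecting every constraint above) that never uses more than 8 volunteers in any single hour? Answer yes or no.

The minimum achievable peak is 9; 8 < 9, so no feasible schedule stays within the cap.

no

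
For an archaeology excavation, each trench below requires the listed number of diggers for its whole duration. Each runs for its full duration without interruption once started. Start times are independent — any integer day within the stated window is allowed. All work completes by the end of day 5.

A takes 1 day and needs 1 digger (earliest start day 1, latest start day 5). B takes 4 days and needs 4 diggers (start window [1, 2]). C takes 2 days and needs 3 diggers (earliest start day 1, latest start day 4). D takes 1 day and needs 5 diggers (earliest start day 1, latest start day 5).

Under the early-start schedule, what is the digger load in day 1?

13

At early start, day 1 has: A, B, C, D.
Demand: 1 + 4 + 3 + 5 = 13.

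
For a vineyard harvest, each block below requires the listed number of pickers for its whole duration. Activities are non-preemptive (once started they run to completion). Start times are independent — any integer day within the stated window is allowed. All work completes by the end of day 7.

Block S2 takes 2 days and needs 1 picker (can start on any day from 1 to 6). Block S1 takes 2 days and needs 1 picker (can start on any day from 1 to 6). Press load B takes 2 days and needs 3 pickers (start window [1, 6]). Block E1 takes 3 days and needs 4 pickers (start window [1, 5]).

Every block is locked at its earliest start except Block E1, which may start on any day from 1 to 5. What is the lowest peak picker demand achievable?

5

Block E1@1: d1:9  d2:9  d3:4  d4:0  d5:0  d6:0  d7:0 → peak 9
Block E1@2: d1:5  d2:9  d3:4  d4:4  d5:0  d6:0  d7:0 → peak 9
Block E1@3: d1:5  d2:5  d3:4  d4:4  d5:4  d6:0  d7:0 → peak 5
Block E1@4: d1:5  d2:5  d3:0  d4:4  d5:4  d6:4  d7:0 → peak 5
Block E1@5: d1:5  d2:5  d3:0  d4:0  d5:4  d6:4  d7:4 → peak 5
Best is Block E1@3, peak 5.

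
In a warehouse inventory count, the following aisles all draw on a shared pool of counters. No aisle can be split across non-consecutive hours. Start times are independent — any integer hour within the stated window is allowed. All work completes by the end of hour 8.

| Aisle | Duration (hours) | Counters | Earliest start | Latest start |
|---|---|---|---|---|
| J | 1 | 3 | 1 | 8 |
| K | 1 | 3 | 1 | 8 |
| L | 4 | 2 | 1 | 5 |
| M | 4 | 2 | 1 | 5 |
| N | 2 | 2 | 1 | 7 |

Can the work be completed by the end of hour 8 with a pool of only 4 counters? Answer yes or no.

Schedule J@1, K@2, L@3, M@3, N@7: h1:3  h2:3  h3:4  h4:4  h5:4  h6:4  h7:2  h8:2 — peak 4 ≤ 4.

yes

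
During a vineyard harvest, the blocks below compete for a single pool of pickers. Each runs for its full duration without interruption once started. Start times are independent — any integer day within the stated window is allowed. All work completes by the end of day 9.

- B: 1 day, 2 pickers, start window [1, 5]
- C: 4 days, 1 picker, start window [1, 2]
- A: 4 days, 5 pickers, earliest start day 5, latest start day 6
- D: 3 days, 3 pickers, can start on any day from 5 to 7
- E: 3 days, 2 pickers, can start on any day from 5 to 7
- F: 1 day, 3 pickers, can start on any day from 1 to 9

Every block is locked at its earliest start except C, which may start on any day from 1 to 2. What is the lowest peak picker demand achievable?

C@1: d1:6  d2:1  d3:1  d4:1  d5:10  d6:10  d7:10  d8:5  d9:0 → peak 10
C@2: d1:5  d2:1  d3:1  d4:1  d5:11  d6:10  d7:10  d8:5  d9:0 → peak 11
Best is C@1, peak 10.

10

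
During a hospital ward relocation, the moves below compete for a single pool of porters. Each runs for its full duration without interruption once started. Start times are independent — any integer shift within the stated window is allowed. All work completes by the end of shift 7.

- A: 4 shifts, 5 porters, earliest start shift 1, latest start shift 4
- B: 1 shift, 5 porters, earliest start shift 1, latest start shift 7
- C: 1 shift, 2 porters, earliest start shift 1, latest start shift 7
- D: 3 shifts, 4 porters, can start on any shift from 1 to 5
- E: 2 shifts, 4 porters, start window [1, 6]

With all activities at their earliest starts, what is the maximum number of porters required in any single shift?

20

Early-start schedule: A@1, B@1, C@1, D@1, E@1.
Load per shift: shift 1: 20, shift 2: 13, shift 3: 9, shift 4: 5, shift 5: 0, shift 6: 0, shift 7: 0.
Peak is 20.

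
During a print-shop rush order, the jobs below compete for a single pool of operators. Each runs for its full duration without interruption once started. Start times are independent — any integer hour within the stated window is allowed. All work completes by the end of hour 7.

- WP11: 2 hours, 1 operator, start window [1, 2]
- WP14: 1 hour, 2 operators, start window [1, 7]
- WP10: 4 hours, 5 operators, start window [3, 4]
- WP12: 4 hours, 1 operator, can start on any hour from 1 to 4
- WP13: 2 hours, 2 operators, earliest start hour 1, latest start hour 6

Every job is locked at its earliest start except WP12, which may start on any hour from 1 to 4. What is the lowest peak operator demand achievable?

WP12@1: h1:6  h2:4  h3:6  h4:6  h5:5  h6:5  h7:0 → peak 6
WP12@2: h1:5  h2:4  h3:6  h4:6  h5:6  h6:5  h7:0 → peak 6
WP12@3: h1:5  h2:3  h3:6  h4:6  h5:6  h6:6  h7:0 → peak 6
WP12@4: h1:5  h2:3  h3:5  h4:6  h5:6  h6:6  h7:1 → peak 6
Best is WP12@1, peak 6.

6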